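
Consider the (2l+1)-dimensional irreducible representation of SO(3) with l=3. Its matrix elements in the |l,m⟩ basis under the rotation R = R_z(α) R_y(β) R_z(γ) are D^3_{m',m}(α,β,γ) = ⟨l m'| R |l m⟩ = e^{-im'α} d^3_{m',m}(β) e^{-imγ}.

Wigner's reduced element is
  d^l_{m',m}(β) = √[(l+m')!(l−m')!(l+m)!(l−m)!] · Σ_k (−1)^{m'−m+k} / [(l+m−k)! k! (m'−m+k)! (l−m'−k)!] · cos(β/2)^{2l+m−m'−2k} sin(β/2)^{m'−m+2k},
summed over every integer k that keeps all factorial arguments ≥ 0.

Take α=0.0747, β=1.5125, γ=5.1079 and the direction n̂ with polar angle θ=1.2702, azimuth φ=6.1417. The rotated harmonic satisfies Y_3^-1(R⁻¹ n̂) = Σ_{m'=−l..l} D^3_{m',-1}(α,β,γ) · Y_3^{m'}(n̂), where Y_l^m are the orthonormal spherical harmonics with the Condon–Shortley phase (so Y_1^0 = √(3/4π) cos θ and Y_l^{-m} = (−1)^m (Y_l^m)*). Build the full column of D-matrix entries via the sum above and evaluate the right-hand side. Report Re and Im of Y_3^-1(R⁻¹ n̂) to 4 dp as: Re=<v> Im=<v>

Need the full column D^3_{m',-1} for m'=−3..3 at α=0.0747, β=1.5125, γ=5.1079.
cos(β/2)=0.727414, sin(β/2)=0.686198
d^3_{-3,-1}: single k=2 term ⇒ +0.510590;  D = +0.296509-0.415674i
d^3_{-2,-1}: k∈[1..2] ⇒ +0.441936 -0.786547 = -0.344612;  D = -0.178627+0.294703i
d^3_{-1,-1}: k∈[0..2] ⇒ +0.148146 -1.054671 +0.703905 = -0.202620;  D = -0.091802+0.180630i
d^3_{0,-1}: k∈[0..2] ⇒ -0.484116 +1.292429 -0.383373 = +0.424940;  D = +0.163721-0.392135i
d^3_{1,-1}: k∈[0..2] ⇒ +0.791003 -0.938540 +0.104400 = -0.043137;  D = -0.013603+0.040936i
d^3_{2,-1}: k∈[0..1] ⇒ -0.786547 +0.349970 = -0.436577;  D = -0.106365+0.423422i
d^3_{3,-1}: single k=0 term ⇒ +0.454369;  D = +0.077503-0.447710i
Y_3^{m'}(θ=1.2702,φ=6.1417) and Σ D·Y over m':
  (+0.2965-0.4157i)·(+0.3313+0.1497i)  (-0.1786+0.2947i)·(+0.2651+0.0771i)  (-0.0918+0.1806i)·(-0.1716-0.0244i)  (+0.1637-0.3921i)·(-0.2830+0.0000i)  (-0.0136+0.0409i)·(+0.1716-0.0244i)  (-0.1064+0.4234i)·(+0.2651-0.0771i)  (+0.0775-0.4477i)·(-0.3313+0.1497i)
Y_3^-1(R⁻¹ n̂) = +0.108707+0.341006i

Re=0.1087 Im=0.3410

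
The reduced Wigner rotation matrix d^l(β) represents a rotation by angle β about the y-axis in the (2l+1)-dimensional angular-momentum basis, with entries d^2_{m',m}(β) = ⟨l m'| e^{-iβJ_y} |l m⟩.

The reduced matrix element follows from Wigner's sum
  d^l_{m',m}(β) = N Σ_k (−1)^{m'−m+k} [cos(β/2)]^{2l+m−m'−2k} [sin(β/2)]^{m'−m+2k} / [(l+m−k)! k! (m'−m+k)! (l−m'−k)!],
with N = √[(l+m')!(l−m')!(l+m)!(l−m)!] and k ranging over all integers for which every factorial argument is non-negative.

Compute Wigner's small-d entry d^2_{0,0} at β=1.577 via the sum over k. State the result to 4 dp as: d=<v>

d^2_{0,0}(β=1.577) via Wigner's sum:
c=cos(1.577/2)=0.704910, s=sin(1.577/2)=0.709297; N=√[2·2·2·2]=4.000000
Admissible k: 0..2 (factorial args all ≥0)
  k=0: (−1)^0·4.0000/(4)·0.7049^4·0.7093^0 = +0.246908
  k=1: (−1)^1·4.0000/(1)·0.7049^2·0.7093^2 = -0.999962
  k=2: (−1)^2·4.0000/(4)·0.7049^0·0.7093^4 = +0.253111
d^2_{0,0}(1.577) = +0.246908 -0.999962 +0.253111 = -0.499942

d=-0.4999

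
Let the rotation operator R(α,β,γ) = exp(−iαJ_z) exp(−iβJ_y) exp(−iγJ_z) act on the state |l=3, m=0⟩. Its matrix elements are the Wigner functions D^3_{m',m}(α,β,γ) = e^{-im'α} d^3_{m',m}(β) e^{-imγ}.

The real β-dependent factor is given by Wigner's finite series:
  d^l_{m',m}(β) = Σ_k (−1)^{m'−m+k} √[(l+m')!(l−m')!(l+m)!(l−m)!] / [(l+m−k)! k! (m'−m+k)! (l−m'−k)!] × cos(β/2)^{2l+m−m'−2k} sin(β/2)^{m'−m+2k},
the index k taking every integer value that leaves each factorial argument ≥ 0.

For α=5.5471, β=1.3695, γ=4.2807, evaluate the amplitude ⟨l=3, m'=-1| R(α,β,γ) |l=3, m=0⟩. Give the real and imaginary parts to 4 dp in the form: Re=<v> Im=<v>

Re=-0.2516 Im=0.2279

D^3_{-1,0}(5.5471,1.3695,4.2807) = e^{-i·-1·5.5471}·d^3_{-1,0}(1.3695)·e^{-i·0·4.2807}. Compute d first:
With c≡cos(β/2)=0.774577 and s≡sin(β/2)=0.632479, N=[2·24·6·6]^{1/2}=41.569219
k: max(0,(0)−(-1))=1 … min(3+(0),3−(-1))=3
  k=1: (−1)^0·41.5692/(12)·0.7746^5·0.6325^1 = +0.610886
  k=2: (−1)^1·41.5692/(4)·0.7746^3·0.6325^3 = -1.221927
  k=3: (−1)^2·41.5692/(12)·0.7746^1·0.6325^5 = +0.271573
d^3_{-1,0}(1.3695) = +0.610886 -1.221927 +0.271573 = -0.339467
Attach z-rotation phases: D = e^{-i(-1)(5.5471)}·(-0.339467)·e^{-i(0)(4.2807)} = -0.251580+0.227915i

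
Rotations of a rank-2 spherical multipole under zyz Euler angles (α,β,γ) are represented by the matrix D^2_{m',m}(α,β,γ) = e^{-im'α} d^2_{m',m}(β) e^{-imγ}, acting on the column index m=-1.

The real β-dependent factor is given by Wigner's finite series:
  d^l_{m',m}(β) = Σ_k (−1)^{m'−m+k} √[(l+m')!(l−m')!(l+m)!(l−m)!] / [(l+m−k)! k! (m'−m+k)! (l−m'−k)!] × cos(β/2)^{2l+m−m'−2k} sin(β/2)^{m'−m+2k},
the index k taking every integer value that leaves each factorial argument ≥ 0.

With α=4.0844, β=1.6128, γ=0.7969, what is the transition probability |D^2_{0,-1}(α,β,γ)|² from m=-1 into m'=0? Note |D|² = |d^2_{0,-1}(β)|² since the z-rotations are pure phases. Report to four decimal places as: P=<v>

First d^2_{0,-1}(β=1.6128), then the phase factors e^{-i(0)α} and e^{-i(-1)γ}:
Half-angle: c=0.692101, s=0.721800. N=√(2·2·1·6)=4.898979
k∈{0,1} keeps every argument non-negative
  k=0: (−1)^1·4.8990/(2)·0.6921^3·0.7218^1 = -0.586141
  k=1: (−1)^2·4.8990/(2)·0.6921^1·0.7218^3 = +0.637524
d^2_{0,-1}(1.6128) = -0.586141 +0.637524 = +0.051383
|D^2_{0,-1}|² = |d^2_{0,-1}(β)|² = (+0.051383)² = 0.002640 (the z-rotation phases have unit modulus)

P=0.0026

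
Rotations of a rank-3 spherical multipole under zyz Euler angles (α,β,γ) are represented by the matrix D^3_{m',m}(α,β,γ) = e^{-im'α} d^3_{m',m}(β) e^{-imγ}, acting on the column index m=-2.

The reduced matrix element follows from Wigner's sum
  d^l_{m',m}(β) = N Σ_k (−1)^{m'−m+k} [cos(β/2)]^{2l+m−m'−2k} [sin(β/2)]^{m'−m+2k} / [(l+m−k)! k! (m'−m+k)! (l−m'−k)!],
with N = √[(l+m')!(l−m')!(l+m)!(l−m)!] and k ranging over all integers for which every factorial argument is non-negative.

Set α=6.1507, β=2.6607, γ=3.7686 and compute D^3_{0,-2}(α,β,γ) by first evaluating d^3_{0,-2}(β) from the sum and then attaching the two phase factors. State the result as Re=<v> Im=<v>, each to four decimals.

Re=-0.0809 Im=-0.2468

First d^3_{0,-2}(β=2.6607), then the phase factors e^{-i(0)α} and e^{-i(-2)γ}:
Half-angle: c=0.238136, s=0.971232. N=√(6·6·1·120)=65.726707
k∈{0,1} keeps every argument non-negative
  k=0: (−1)^2·65.7267/(12)·0.2381^4·0.9712^2 = +0.016615
  k=1: (−1)^3·65.7267/(12)·0.2381^2·0.9712^4 = -0.276378
d^3_{0,-2}(2.6607) = +0.016615 -0.276378 = -0.259762
Attach z-rotation phases: D = e^{-i(0)(6.1507)}·(-0.259762)·e^{-i(-2)(3.7686)} = -0.080919-0.246837i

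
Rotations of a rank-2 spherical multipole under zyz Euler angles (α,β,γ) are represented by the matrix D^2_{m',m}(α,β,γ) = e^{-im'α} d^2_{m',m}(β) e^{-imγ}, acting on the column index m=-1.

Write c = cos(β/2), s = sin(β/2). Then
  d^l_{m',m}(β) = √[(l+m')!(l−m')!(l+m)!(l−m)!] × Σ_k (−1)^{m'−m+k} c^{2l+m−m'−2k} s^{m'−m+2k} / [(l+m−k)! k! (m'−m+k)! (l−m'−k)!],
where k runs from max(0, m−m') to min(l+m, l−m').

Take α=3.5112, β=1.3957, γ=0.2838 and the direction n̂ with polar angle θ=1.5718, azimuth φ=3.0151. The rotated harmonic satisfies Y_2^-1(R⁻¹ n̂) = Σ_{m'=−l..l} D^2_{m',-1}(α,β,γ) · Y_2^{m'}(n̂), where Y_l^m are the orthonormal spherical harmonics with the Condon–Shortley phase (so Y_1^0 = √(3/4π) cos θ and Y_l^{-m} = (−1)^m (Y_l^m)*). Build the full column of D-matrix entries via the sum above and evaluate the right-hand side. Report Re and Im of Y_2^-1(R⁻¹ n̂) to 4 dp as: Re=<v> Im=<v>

Re=0.0099 Im=0.3345

Need the full column D^2_{m',-1} for m'=−2..2 at α=3.5112, β=1.3957, γ=0.2838.
cos(β/2)=0.766225, sin(β/2)=0.642572
d^2_{-2,-1}: single k=1 term ⇒ +0.578125;  D = +0.301084+0.493535i
d^2_{-1,-1}: k∈[0..1] ⇒ +0.344688 -0.727240 = -0.382552;  D = +0.303753+0.232552i
d^2_{0,-1}: k∈[0..1] ⇒ -0.708055 +0.497963 = -0.210092;  D = -0.201688-0.058827i
d^2_{1,-1}: k∈[0..1] ⇒ +0.727240 -0.170485 = +0.556755;  D = -0.554706+0.047715i
d^2_{2,-1}: single k=0 term ⇒ -0.406585;  D = -0.365146+0.178830i
Y_2^{m'}(θ=1.5718,φ=3.0151) and Σ D·Y over m':
  (+0.3011+0.4935i)·(+0.3740+0.0967i)  (+0.3038+0.2326i)·(+0.0008+0.0001i)  (-0.2017-0.0588i)·(-0.3154+0.0000i)  (-0.5547+0.0477i)·(-0.0008+0.0001i)  (-0.3651+0.1788i)·(+0.3740-0.0967i)
Y_2^-1(R⁻¹ n̂) = +0.009859+0.334534i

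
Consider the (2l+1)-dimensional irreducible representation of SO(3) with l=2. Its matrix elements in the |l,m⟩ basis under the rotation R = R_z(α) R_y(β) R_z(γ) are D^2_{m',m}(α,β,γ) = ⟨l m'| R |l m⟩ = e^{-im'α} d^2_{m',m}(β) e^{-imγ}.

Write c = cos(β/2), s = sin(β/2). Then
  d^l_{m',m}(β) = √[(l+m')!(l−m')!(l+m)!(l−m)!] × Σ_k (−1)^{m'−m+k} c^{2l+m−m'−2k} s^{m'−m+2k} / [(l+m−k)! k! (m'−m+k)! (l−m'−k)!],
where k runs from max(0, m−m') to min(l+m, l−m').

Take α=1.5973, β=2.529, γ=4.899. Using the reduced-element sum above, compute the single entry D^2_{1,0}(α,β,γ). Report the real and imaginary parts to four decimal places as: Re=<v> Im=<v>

Split into d^2_{1,0}(β=2.529) × two z-phases.
With c≡cos(β/2)=0.301529 and s≡sin(β/2)=0.953457, N=[6·1·2·2]^{1/2}=4.898979
k: max(0,(0)−(1))=0 … min(2+(0),2−(1))=1
  k=0: (−1)^1·4.8990/(2)·0.3015^3·0.9535^1 = -0.064027
  k=1: (−1)^2·4.8990/(2)·0.3015^1·0.9535^3 = +0.640189
d^2_{1,0}(2.529) = -0.064027 +0.640189 = +0.576162
D = (-0.026501-0.999649i)·(+0.576162)·(+1.000000+0.000000i) = -0.015269-0.575960i

Re=-0.0153 Im=-0.5760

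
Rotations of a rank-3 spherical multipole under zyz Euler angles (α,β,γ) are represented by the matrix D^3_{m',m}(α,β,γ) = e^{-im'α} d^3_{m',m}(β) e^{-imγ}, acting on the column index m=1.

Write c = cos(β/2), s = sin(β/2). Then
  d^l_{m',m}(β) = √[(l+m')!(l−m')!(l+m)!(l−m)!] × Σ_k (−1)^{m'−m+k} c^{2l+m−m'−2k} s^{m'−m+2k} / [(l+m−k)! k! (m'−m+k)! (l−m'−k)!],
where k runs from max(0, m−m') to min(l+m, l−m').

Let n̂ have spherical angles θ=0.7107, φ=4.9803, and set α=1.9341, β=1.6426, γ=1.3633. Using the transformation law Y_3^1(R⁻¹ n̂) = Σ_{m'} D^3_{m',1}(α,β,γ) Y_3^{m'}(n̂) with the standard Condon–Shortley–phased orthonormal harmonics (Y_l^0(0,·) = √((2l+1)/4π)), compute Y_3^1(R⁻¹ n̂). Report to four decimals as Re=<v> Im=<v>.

Re=0.0404 Im=-0.3346

Need the full column D^3_{m',1} for m'=−3..3 at α=1.9341, β=1.6426, γ=1.3633.
cos(β/2)=0.681270, sin(β/2)=0.732032
d^3_{-3,1}: single k=4 term ⇒ +0.516184;  D = -0.139368-0.497014i
d^3_{-2,1}: k∈[3..4] ⇒ +0.784474 -0.452866 = +0.331608;  D = -0.266634+0.197154i
d^3_{-1,1}: k∈[2..4] ⇒ +0.692610 -1.066226 +0.153879 = -0.219736;  D = -0.184901-0.118725i
d^3_{0,1}: k∈[1..3] ⇒ +0.372150 -1.289022 +0.496090 = -0.420782;  D = -0.086686+0.411756i
d^3_{1,1}: k∈[0..2] ⇒ +0.099981 -0.923480 +0.799669 = -0.023830;  D = +0.023542-0.003698i
d^3_{2,1}: k∈[0..1] ⇒ -0.339725 +0.784474 = +0.444749;  D = +0.220644+0.386158i
d^3_{3,1}: single k=0 term ⇒ +0.447078;  D = +0.284023-0.345267i
Y_3^{m'}(θ=0.7107,φ=4.9803) and Σ D·Y over m':
  (-0.1394-0.4970i)·(-0.0834-0.0804i)  (-0.2666+0.1972i)·(-0.2834+0.1683i)  (-0.1849-0.1187i)·(+0.1045+0.3806i)  (-0.0867+0.4118i)·(-0.0362+0.0000i)  (+0.0235-0.0037i)·(-0.1045+0.3806i)  (+0.2206+0.3862i)·(-0.2834-0.1683i)  (+0.2840-0.3453i)·(+0.0834-0.0804i)
Y_3^1(R⁻¹ n̂) = +0.040394-0.334646i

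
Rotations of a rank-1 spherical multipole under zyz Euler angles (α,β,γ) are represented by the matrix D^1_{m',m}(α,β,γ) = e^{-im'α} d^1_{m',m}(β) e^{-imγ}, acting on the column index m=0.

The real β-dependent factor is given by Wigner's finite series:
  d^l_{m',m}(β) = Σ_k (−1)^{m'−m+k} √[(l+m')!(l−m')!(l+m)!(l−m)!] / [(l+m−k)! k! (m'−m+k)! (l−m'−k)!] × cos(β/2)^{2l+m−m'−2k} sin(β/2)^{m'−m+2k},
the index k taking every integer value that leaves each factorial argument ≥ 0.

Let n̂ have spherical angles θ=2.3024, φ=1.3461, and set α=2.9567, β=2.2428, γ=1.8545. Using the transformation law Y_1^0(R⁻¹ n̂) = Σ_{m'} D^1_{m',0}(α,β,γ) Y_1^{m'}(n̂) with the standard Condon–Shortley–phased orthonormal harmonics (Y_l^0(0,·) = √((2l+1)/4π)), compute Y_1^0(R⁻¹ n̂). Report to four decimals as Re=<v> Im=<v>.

Re=0.1919 Im=0.0000

Need the full column D^1_{m',0} for m'=−1..1 at α=2.9567, β=2.2428, γ=1.8545.
cos(β/2)=0.434422, sin(β/2)=0.900710
d^1_{-1,0}: single k=1 term ⇒ +0.553365;  D = -0.543933+0.101731i
d^1_{0,0}: k∈[0..1] ⇒ +0.188722 -0.811278 = -0.622555;  D = -0.622555+0.000000i
d^1_{1,0}: single k=0 term ⇒ -0.553365;  D = +0.543933+0.101731i
Y_1^{m'}(θ=2.3024,φ=1.3461) and Σ D·Y over m':
  (-0.5439+0.1017i)·(+0.0573-0.2506i)  (-0.6226+0.0000i)·(-0.3264+0.0000i)  (+0.5439+0.1017i)·(-0.0573-0.2506i)
Y_1^0(R⁻¹ n̂) = +0.191891+0.000000i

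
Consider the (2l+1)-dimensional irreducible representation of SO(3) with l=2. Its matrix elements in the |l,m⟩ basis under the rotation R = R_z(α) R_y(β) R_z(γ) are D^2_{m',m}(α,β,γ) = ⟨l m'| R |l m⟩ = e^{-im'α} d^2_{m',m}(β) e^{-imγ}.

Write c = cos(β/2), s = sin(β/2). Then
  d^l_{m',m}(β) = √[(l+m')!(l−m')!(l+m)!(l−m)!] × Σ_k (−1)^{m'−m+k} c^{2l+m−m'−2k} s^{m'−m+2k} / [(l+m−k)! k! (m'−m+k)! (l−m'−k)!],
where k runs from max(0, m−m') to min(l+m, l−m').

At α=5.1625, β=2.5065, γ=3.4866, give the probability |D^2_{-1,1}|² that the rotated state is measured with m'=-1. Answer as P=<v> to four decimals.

D^2_{-1,1}(5.1625,2.5065,3.4866) = e^{-i·-1·5.1625}·d^2_{-1,1}(2.5065)·e^{-i·1·3.4866}. Compute d first:
With c≡cos(β/2)=0.312237 and s≡sin(β/2)=0.950004, N=[1·6·6·1]^{1/2}=6.000000
The bounds max(0,m−m')=2 and min(l+m,l−m')=3 give 2 terms
  k=2: (−1)^0·6.0000/(2)·0.3122^2·0.9500^2 = +0.263961
  k=3: (−1)^1·6.0000/(6)·0.3122^0·0.9500^4 = -0.814521
d^2_{-1,1}(2.5065) = +0.263961 -0.814521 = -0.550560
|D^2_{-1,1}|² = |d^2_{-1,1}(β)|² = (-0.550560)² = 0.303117 (the z-rotation phases have unit modulus)

P=0.3031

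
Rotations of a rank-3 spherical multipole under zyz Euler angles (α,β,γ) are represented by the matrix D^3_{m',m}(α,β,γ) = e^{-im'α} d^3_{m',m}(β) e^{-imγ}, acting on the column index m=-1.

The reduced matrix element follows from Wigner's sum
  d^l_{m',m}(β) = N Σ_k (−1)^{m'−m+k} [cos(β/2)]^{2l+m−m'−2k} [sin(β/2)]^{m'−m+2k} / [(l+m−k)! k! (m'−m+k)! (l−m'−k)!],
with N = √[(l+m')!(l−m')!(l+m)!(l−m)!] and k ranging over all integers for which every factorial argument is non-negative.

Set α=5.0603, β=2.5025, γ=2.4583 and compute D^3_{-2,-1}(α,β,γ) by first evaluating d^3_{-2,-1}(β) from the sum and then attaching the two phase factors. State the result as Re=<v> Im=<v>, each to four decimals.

First d^3_{-2,-1}(β=2.5025), then the phase factors e^{-i(-2)α} and e^{-i(-1)γ}:
c=cos(2.5025/2)=0.314136, s=sin(2.5025/2)=0.949378; N=√[1·120·2·24]=75.894664
The bounds max(0,m−m')=1 and min(l+m,l−m')=2 give 2 terms
  k=1: (−1)^0·75.8947/(24)·0.3141^5·0.9494^1 = +0.009184
  k=2: (−1)^1·75.8947/(12)·0.3141^3·0.9494^3 = -0.167765
d^3_{-2,-1}(2.5025) = +0.009184 -0.167765 = -0.158581
Phases: e^{-i·(-2)·5.0603}=-0.767527-0.641017i, e^{-i·(-1)·2.4583}=-0.775498+0.631350i ⇒ D=-0.158568-0.001987i

Re=-0.1586 Im=-0.0020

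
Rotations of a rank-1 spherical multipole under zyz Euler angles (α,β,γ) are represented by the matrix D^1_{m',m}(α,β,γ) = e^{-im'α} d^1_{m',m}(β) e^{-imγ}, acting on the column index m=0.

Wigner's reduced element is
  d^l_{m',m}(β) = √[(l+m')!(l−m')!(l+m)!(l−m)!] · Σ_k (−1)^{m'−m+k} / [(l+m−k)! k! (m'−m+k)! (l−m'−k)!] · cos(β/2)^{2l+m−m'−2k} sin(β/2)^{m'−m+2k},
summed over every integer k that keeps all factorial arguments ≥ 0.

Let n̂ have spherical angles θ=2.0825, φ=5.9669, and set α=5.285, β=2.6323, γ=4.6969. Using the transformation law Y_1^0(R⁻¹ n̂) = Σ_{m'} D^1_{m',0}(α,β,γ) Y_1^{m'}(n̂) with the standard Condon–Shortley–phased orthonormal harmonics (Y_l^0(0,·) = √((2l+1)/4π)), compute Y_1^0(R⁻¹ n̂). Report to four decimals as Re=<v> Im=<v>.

Need the full column D^1_{m',0} for m'=−1..1 at α=5.285, β=2.6323, γ=4.6969.
cos(β/2)=0.251903, sin(β/2)=0.967752
d^1_{-1,0}: single k=1 term ⇒ +0.344757;  D = +0.186799-0.289764i
d^1_{0,0}: k∈[0..1] ⇒ +0.063455 -0.936545 = -0.873090;  D = -0.873090+0.000000i
d^1_{1,0}: single k=0 term ⇒ -0.344757;  D = -0.186799-0.289764i
Y_1^{m'}(θ=2.0825,φ=5.9669) and Σ D·Y over m':
  (+0.1868-0.2898i)·(+0.2863+0.0937i)  (-0.8731+0.0000i)·(-0.2393+0.0000i)  (-0.1868-0.2898i)·(-0.2863+0.0937i)
Y_1^0(R⁻¹ n̂) = +0.370148+0.000000i

Re=0.3701 Im=0.0000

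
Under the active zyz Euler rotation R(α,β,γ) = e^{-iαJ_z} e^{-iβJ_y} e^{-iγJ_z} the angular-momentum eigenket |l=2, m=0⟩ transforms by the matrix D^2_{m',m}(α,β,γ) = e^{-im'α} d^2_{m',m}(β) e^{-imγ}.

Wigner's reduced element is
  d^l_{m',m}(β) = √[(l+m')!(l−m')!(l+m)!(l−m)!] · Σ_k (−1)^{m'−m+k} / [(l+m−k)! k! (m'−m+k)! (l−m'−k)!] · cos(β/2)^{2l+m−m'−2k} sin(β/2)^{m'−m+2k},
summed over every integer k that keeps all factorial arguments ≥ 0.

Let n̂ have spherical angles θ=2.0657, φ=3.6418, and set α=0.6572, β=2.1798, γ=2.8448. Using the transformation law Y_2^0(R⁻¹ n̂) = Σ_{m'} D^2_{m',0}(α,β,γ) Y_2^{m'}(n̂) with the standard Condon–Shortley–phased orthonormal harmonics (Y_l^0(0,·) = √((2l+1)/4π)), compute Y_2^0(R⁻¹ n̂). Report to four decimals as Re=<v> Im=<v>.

Need the full column D^2_{m',0} for m'=−2..2 at α=0.6572, β=2.1798, γ=2.8448.
cos(β/2)=0.462574, sin(β/2)=0.886581
d^2_{-2,0}: single k=2 term ⇒ +0.411979;  D = +0.104476+0.398511i
d^2_{-1,0}: k∈[1..2] ⇒ +0.214950 -0.789608 = -0.574658;  D = -0.454960-0.351060i
d^2_{0,0}: k∈[0..2] ⇒ +0.045785 -0.672758 +0.617836 = -0.009137;  D = -0.009137+0.000000i
d^2_{1,0}: k∈[0..1] ⇒ -0.214950 +0.789608 = +0.574658;  D = +0.454960-0.351060i
d^2_{2,0}: single k=0 term ⇒ +0.411979;  D = +0.104476-0.398511i
Y_2^{m'}(θ=2.0657,φ=3.6418) and Σ D·Y over m':
  (+0.1045+0.3985i)·(+0.1615-0.2518i)  (-0.4550-0.3511i)·(+0.2833-0.1549i)  (-0.0091+0.0000i)·(-0.1020+0.0000i)  (+0.4550-0.3511i)·(-0.2833-0.1549i)  (+0.1045-0.3985i)·(+0.1615+0.2518i)
Y_2^0(R⁻¹ n̂) = -0.131184+0.000000i

Re=-0.1312 Im=0.0000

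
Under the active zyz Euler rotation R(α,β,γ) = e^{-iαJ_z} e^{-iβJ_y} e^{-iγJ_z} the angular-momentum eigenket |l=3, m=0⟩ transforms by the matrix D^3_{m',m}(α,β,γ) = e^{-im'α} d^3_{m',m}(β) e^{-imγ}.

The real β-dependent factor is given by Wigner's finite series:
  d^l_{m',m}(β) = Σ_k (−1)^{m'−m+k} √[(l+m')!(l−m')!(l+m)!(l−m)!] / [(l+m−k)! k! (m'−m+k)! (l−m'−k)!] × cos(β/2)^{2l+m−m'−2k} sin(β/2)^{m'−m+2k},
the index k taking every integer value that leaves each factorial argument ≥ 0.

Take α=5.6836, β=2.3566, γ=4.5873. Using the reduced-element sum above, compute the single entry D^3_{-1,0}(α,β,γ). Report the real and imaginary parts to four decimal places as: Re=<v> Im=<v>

Split into d^3_{-1,0}(β=2.3566) × two z-phases.
With c≡cos(β/2)=0.382496 and s≡sin(β/2)=0.923957, N=[2·24·6·6]^{1/2}=41.569219
The bounds max(0,m−m')=1 and min(l+m,l−m')=3 give 3 terms
  k=1: (−1)^0·41.5692/(12)·0.3825^5·0.9240^1 = +0.026205
  k=2: (−1)^1·41.5692/(4)·0.3825^3·0.9240^3 = -0.458721
  k=3: (−1)^2·41.5692/(12)·0.3825^1·0.9240^5 = +0.892230
d^3_{-1,0}(2.3566) = +0.026205 -0.458721 +0.892230 = +0.459714
Phases: e^{-i·(-1)·5.6836}=+0.825570-0.564300i, e^{-i·(0)·4.5873}=+1.000000+0.000000i ⇒ D=+0.379526-0.259416i

Re=0.3795 Im=-0.2594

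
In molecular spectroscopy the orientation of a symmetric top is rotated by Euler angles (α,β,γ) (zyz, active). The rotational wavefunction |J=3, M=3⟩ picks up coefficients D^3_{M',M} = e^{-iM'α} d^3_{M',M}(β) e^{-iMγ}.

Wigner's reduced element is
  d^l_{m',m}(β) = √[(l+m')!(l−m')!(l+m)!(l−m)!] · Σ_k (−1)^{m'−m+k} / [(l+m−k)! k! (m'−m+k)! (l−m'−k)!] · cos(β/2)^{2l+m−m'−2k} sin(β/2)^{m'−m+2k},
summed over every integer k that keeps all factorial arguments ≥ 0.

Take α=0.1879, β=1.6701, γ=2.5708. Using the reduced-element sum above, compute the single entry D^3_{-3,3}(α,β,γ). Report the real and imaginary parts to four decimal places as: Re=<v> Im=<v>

D^3_{-3,3}(0.1879,1.6701,2.5708) = e^{-i·-3·0.1879}·d^3_{-3,3}(1.6701)·e^{-i·3·2.5708}. Compute d first:
Half-angle: c=0.671141, s=0.741330. N=√(1·720·720·1)=720.000000
The bounds max(0,m−m')=6 and min(l+m,l−m')=6 give 1 term
  k=6: (−1)^0·720.0000/(720)·0.6711^0·0.7413^6 = +0.165985
d^3_{-3,3}(1.6701) = +0.165985
Attach z-rotation phases: D = e^{-i(-3)(0.1879)}·(+0.165985)·e^{-i(3)(2.5708)} = +0.107600-0.126386i

Re=0.1076 Im=-0.1264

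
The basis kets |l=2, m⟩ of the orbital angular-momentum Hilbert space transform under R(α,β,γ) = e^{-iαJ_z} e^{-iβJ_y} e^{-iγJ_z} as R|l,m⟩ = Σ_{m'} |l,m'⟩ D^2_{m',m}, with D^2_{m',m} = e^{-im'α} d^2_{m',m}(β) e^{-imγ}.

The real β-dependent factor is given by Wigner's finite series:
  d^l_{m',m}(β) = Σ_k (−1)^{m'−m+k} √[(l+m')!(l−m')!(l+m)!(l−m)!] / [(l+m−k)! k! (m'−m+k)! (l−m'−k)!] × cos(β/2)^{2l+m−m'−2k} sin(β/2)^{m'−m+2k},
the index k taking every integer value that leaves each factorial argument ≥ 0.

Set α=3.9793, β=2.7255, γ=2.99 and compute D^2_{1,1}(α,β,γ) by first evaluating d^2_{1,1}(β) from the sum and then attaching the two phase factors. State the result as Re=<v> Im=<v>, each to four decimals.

Re=-0.0934 Im=0.0765

Split into d^2_{1,1}(β=2.7255) × two z-phases.
c=cos(2.7255/2)=0.206549, s=sin(2.7255/2)=0.978436; N=√[6·1·6·1]=6.000000
The bounds max(0,m−m')=0 and min(l+m,l−m')=1 give 2 terms
  k=0: (−1)^0·6.0000/(6)·0.2065^4·0.9784^0 = +0.001820
  k=1: (−1)^1·6.0000/(2)·0.2065^2·0.9784^2 = -0.122527
d^2_{1,1}(2.7255) = +0.001820 -0.122527 = -0.120707
Phases: e^{-i·(1)·3.9793}=-0.669168+0.743111i, e^{-i·(1)·2.99}=-0.988532-0.151013i ⇒ D=-0.093392+0.076472i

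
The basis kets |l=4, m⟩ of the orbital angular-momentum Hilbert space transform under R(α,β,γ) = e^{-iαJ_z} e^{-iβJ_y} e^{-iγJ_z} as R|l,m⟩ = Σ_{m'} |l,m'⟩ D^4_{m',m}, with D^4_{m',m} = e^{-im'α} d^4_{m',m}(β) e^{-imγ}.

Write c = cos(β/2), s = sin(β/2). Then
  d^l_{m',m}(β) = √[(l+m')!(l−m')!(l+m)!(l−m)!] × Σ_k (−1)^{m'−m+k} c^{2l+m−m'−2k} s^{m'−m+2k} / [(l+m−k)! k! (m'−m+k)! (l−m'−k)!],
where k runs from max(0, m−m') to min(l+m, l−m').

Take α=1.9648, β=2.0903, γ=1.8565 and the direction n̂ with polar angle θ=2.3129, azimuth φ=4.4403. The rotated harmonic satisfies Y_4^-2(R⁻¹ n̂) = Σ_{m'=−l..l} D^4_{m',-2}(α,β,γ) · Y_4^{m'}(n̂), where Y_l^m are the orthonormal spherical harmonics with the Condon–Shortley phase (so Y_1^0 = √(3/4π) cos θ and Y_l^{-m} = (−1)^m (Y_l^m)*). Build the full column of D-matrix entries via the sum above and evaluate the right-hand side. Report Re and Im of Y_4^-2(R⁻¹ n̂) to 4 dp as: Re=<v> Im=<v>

Need the full column D^4_{m',-2} for m'=−4..4 at α=1.9648, β=2.0903, γ=1.8565.
cos(β/2)=0.501772, sin(β/2)=0.865000
d^4_{-4,-2}: single k=2 term ⇒ +0.063190;  D = +0.034451-0.052973i
d^4_{-3,-2}: k∈[1..2] ⇒ +0.025919 -0.231082 = -0.205163;  D = +0.201751+0.037259i
d^4_{-2,-2}: k∈[0..2] ⇒ +0.004018 -0.143302 +0.532331 = +0.393047;  D = +0.082466+0.384299i
d^4_{-1,-2}: k∈[0..2] ⇒ -0.029390 +0.436704 -0.865197 = -0.457882;  D = -0.376509+0.260571i
d^4_{0,-2}: k∈[0..2] ⇒ +0.113290 -0.897802 +1.000531 = +0.216020;  D = -0.181703-0.116827i
d^4_{1,-2}: k∈[0..2] ⇒ -0.291136 +1.297795 -0.771356 = +0.235303;  D = -0.041525+0.231610i
d^4_{2,-2}: k∈[0..2] ⇒ +0.532331 -1.265583 +0.313421 = -0.419831;  D = -0.410021+0.090226i
d^4_{3,-2}: k∈[0..1] ⇒ -0.686729 +0.680272 = -0.006456;  D = +0.003702+0.005290i
d^4_{4,-2}: single k=0 term ⇒ +0.558069;  D = -0.299359+0.470984i
Y_4^{m'}(θ=2.3129,φ=4.4403) and Σ D·Y over m':
  (+0.0345-0.0530i)·(+0.0606+0.1157i)  (+0.2018+0.0373i)·(-0.2468+0.2320i)  (+0.0825+0.3843i)·(-0.3416-0.2067i)  (-0.3765+0.2606i)·(+0.0125-0.0448i)  (-0.1817-0.1168i)·(-0.3598+0.0000i)  (-0.0415+0.2316i)·(-0.0125-0.0448i)  (-0.4100+0.0902i)·(-0.3416+0.2067i)  (+0.0037+0.0053i)·(+0.2468+0.2320i)  (-0.2994+0.4710i)·(+0.0606-0.1157i)
Y_4^-2(R⁻¹ n̂) = +0.241743-0.099090i

Re=0.2417 Im=-0.0991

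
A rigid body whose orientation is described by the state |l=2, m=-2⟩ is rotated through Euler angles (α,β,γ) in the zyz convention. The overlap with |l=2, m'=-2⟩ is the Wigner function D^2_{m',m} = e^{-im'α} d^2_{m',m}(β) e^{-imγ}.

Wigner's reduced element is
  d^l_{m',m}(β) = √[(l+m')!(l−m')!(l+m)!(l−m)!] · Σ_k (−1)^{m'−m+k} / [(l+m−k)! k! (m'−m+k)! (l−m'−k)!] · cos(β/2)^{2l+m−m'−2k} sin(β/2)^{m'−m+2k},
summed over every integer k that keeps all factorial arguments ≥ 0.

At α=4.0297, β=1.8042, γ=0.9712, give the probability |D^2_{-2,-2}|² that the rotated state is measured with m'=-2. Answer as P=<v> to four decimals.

P=0.0218

Split into d^2_{-2,-2}(β=1.8042) × two z-phases.
Half-angle: c=0.619964, s=0.784631. N=√(1·24·1·24)=24.000000
k∈{0} keeps every argument non-negative
  k=0: (−1)^0·24.0000/(24)·0.6200^4·0.7846^0 = +0.147729
d^2_{-2,-2}(1.8042) = +0.147729
|D^2_{-2,-2}|² = |d^2_{-2,-2}(β)|² = (+0.147729)² = 0.021824 (the z-rotation phases have unit modulus)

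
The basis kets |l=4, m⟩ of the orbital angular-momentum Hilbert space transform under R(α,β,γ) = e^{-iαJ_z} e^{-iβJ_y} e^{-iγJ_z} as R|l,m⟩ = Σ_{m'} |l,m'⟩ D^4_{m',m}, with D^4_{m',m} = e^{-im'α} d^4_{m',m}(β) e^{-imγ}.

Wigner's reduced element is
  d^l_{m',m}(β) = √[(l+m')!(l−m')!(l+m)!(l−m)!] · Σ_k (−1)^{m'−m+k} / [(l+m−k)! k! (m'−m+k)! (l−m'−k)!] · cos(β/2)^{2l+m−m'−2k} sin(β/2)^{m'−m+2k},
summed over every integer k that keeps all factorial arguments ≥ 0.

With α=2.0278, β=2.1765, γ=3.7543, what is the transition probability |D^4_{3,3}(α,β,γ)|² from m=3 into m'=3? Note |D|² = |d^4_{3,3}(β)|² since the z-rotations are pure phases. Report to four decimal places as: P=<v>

P=0.0028

D^4_{3,3}(2.0278,2.1765,3.7543) = e^{-i·3·2.0278}·d^4_{3,3}(2.1765)·e^{-i·3·3.7543}. Compute d first:
c=cos(2.1765/2)=0.464036, s=sin(2.1765/2)=0.885816; N=√[5040·1·5040·1]=5040.000000
Admissible k: 0..1 (factorial args all ≥0)
  k=0: (−1)^0·5040.0000/(5040)·0.4640^8·0.8858^0 = +0.002150
  k=1: (−1)^1·5040.0000/(720)·0.4640^6·0.8858^2 = -0.054840
d^4_{3,3}(2.1765) = +0.002150 -0.054840 = -0.052690
|D^4_{3,3}|² = |d^4_{3,3}(β)|² = (-0.052690)² = 0.002776 (the z-rotation phases have unit modulus)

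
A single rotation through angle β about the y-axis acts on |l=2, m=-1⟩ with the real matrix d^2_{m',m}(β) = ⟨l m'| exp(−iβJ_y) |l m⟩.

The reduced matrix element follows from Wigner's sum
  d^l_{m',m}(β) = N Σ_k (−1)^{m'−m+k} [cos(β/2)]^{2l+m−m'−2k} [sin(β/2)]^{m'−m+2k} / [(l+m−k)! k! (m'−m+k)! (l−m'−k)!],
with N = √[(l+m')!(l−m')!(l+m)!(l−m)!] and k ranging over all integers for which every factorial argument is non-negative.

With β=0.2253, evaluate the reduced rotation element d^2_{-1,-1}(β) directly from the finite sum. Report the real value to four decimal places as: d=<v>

d=0.9375

d^2_{-1,-1}(β=0.2253) via Wigner's sum:
c=cos(0.2253/2)=0.993662, s=sin(0.2253/2)=0.112412; N=√[1·6·1·6]=6.000000
Admissible k: 0..1 (factorial args all ≥0)
  k=0: (−1)^0·6.0000/(6)·0.9937^4·0.1124^0 = +0.974887
  k=1: (−1)^1·6.0000/(2)·0.9937^2·0.1124^2 = -0.037430
d^2_{-1,-1}(0.2253) = +0.974887 -0.037430 = +0.937457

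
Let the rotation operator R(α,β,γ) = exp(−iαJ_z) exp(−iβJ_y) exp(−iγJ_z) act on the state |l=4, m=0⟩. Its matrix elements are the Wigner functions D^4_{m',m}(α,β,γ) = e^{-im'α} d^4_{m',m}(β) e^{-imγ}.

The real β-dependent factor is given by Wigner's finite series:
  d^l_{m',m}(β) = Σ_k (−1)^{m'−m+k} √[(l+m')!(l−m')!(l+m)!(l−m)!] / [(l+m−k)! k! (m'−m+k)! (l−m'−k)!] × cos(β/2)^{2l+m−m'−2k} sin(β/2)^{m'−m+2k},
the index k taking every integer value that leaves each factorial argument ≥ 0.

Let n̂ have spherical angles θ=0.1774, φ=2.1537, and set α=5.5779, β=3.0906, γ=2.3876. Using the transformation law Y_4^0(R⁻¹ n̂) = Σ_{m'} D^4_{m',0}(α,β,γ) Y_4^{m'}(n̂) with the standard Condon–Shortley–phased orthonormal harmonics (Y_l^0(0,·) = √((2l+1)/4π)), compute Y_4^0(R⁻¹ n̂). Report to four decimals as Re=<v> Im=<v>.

Re=0.7771 Im=0.0000

Need the full column D^4_{m',0} for m'=−4..4 at α=5.5779, β=3.0906, γ=2.3876.
cos(β/2)=0.025494, sin(β/2)=0.999675
d^4_{-4,0}: single k=4 term ⇒ +0.000004;  D = -0.000003-0.000001i
d^4_{-3,0}: k∈[3..4] ⇒ +0.000000 -0.000196 = -0.000196;  D = +0.000101+0.000167i
d^4_{-2,0}: k∈[2..4] ⇒ +0.000000 -0.000011 +0.006154 = +0.006143;  D = +0.000980-0.006064i
d^4_{-1,0}: k∈[1..4] ⇒ +0.000000 -0.000000 +0.000444 -0.113752 = -0.113308;  D = -0.086276+0.073452i
d^4_{0,0}: k∈[0..4] ⇒ +0.000000 -0.000000 +0.000015 -0.010378 +0.997403 = +0.987040;  D = +0.987040+0.000000i
d^4_{1,0}: k∈[0..3] ⇒ -0.000000 +0.000000 -0.000444 +0.113752 = +0.113308;  D = +0.086276+0.073452i
d^4_{2,0}: k∈[0..2] ⇒ +0.000000 -0.000011 +0.006154 = +0.006143;  D = +0.000980+0.006064i
d^4_{3,0}: k∈[0..1] ⇒ -0.000000 +0.000196 = +0.000196;  D = -0.000101+0.000167i
d^4_{4,0}: single k=0 term ⇒ +0.000004;  D = -0.000003+0.000001i
Y_4^{m'}(θ=0.1774,φ=2.1537) and Σ D·Y over m':
  (-0.0000-0.0000i)·(-0.0003-0.0003i)  (+0.0001+0.0002i)·(+0.0067-0.0012i)  (+0.0010-0.0061i)·(-0.0237+0.0554i)  (-0.0863+0.0735i)·(-0.1711-0.2595i)  (+0.9870+0.0000i)·(+0.7181+0.0000i)  (+0.0863+0.0735i)·(+0.1711-0.2595i)  (+0.0010+0.0061i)·(-0.0237-0.0554i)  (-0.0001+0.0002i)·(-0.0067-0.0012i)  (-0.0000+0.0000i)·(-0.0003+0.0003i)
Y_4^0(R⁻¹ n̂) = +0.777056+0.000000i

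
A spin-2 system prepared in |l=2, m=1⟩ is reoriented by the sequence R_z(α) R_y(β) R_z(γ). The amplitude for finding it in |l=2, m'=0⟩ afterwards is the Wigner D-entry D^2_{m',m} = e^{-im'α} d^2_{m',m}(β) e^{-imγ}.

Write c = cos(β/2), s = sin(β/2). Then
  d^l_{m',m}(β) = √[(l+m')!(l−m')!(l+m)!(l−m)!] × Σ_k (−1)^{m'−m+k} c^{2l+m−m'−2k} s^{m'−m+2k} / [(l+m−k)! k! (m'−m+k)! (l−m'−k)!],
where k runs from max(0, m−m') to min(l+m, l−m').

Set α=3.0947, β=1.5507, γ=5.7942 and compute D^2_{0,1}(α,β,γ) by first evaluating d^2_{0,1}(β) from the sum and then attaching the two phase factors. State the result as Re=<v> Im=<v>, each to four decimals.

First d^2_{0,1}(β=1.5507), then the phase factors e^{-i(0)α} and e^{-i(1)γ}:
With c≡cos(β/2)=0.714176 and s≡sin(β/2)=0.699966, N=[2·2·6·1]^{1/2}=4.898979
Admissible k: 1..2 (factorial args all ≥0)
  k=1: (−1)^0·4.8990/(2)·0.7142^3·0.7000^1 = +0.624552
  k=2: (−1)^1·4.8990/(2)·0.7142^1·0.7000^3 = -0.599946
d^2_{0,1}(1.5507) = +0.624552 -0.599946 = +0.024606
D = (+1.000000+0.000000i)·(+0.024606)·(+0.882810+0.469730i) = +0.021723+0.011558i

Re=0.0217 Im=0.0116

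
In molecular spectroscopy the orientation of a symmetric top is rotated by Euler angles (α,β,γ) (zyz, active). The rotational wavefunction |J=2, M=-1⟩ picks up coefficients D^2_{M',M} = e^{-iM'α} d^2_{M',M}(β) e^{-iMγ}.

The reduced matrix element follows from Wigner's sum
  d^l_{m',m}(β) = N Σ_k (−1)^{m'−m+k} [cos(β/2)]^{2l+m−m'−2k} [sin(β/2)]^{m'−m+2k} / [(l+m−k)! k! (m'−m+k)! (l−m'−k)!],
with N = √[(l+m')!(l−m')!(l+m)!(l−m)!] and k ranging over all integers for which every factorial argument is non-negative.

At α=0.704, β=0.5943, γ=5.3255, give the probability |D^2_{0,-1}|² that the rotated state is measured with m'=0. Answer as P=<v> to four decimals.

P=0.3228

First d^2_{0,-1}(β=0.5943), then the phase factors e^{-i(0)α} and e^{-i(-1)γ}:
With c≡cos(β/2)=0.956175 and s≡sin(β/2)=0.292796, N=[2·2·1·6]^{1/2}=4.898979
The bounds max(0,m−m')=0 and min(l+m,l−m')=1 give 2 terms
  k=0: (−1)^1·4.8990/(2)·0.9562^3·0.2928^1 = -0.626979
  k=1: (−1)^2·4.8990/(2)·0.9562^1·0.2928^3 = +0.058791
d^2_{0,-1}(0.5943) = -0.626979 +0.058791 = -0.568188
|D^2_{0,-1}|² = |d^2_{0,-1}(β)|² = (-0.568188)² = 0.322838 (the z-rotation phases have unit modulus)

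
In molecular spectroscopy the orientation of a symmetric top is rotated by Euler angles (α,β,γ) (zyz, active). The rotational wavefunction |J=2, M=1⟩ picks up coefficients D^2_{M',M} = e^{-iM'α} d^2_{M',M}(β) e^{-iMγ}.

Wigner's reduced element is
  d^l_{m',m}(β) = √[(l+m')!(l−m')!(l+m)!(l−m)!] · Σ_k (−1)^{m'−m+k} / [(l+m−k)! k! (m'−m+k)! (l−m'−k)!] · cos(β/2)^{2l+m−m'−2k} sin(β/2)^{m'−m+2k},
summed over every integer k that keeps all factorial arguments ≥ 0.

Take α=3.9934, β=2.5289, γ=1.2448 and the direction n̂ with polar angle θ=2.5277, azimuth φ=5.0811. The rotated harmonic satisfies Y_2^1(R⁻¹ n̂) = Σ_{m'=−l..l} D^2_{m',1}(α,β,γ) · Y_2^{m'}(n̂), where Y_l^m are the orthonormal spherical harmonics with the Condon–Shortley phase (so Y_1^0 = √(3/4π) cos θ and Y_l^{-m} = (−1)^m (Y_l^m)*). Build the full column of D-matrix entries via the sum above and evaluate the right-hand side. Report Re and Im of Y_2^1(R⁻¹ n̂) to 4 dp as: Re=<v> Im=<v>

Need the full column D^2_{m',1} for m'=−2..2 at α=3.9934, β=2.5289, γ=1.2448.
cos(β/2)=0.301577, sin(β/2)=0.953442
d^2_{-2,1}: single k=3 term ⇒ +0.522770;  D = +0.468704+0.231527i
d^2_{-1,1}: k∈[2..3] ⇒ +0.248031 -0.826374 = -0.578343;  D = +0.534254-0.221479i
d^2_{0,1}: k∈[1..2] ⇒ +0.064057 -0.640260 = -0.576203;  D = -0.184531+0.545856i
d^2_{1,1}: k∈[0..1] ⇒ +0.008272 -0.248031 = -0.239760;  D = -0.120339-0.207372i
d^2_{2,1}: single k=0 term ⇒ -0.052302;  D = +0.051329+0.010041i
Y_2^{m'}(θ=2.5277,φ=5.0811) and Σ D·Y over m':
  (+0.4687+0.2315i)·(-0.0949+0.0862i)  (+0.5343-0.2215i)·(-0.1311-0.3393i)  (-0.1845+0.5459i)·(+0.3168+0.0000i)  (-0.1203-0.2074i)·(+0.1311-0.3393i)  (+0.0513+0.0100i)·(-0.0949-0.0862i)
Y_2^1(R⁻¹ n̂) = -0.358233+0.047381i

Re=-0.3582 Im=0.0474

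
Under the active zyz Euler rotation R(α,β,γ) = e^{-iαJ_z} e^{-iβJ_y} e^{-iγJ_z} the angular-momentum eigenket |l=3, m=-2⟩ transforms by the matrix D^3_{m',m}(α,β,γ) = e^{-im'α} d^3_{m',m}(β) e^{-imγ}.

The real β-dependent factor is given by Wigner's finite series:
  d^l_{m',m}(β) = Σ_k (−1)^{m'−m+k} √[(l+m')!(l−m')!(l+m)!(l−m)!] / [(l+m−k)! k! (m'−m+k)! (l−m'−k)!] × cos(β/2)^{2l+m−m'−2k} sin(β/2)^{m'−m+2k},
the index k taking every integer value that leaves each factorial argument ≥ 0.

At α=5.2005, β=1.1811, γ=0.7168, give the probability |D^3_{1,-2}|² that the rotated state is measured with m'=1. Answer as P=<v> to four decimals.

D^3_{1,-2}(5.2005,1.1811,0.7168) = e^{-i·1·5.2005}·d^3_{1,-2}(1.1811)·e^{-i·-2·0.7168}. Compute d first:
Half-angle: c=0.830635, s=0.556818. N=√(24·2·1·120)=75.894664
Admissible k: 0..1 (factorial args all ≥0)
  k=0: (−1)^3·75.8947/(12)·0.8306^3·0.5568^3 = -0.625748
  k=1: (−1)^4·75.8947/(24)·0.8306^1·0.5568^5 = +0.140597
d^3_{1,-2}(1.1811) = -0.625748 +0.140597 = -0.485151
|D^3_{1,-2}|² = |d^3_{1,-2}(β)|² = (-0.485151)² = 0.235372 (the z-rotation phases have unit modulus)

P=0.2354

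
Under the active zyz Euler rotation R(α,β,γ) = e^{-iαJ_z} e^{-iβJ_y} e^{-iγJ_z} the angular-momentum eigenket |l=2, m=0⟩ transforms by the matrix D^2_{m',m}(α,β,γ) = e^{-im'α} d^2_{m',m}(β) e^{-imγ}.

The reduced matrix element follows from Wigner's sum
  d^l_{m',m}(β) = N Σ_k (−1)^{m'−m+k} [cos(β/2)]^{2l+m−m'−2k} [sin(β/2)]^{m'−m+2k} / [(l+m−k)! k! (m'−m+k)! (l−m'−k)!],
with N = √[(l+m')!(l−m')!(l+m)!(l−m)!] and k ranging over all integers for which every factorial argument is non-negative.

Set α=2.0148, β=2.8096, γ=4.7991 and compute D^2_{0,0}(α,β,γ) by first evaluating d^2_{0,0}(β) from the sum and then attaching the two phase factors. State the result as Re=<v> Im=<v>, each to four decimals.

D^2_{0,0}(2.0148,2.8096,4.7991) = e^{-i·0·2.0148}·d^2_{0,0}(2.8096)·e^{-i·0·4.7991}. Compute d first:
c=cos(2.8096/2)=0.165235, s=sin(2.8096/2)=0.986254; N=√[2·2·2·2]=4.000000
Admissible k: 0..2 (factorial args all ≥0)
  k=0: (−1)^0·4.0000/(4)·0.1652^4·0.9863^0 = +0.000745
  k=1: (−1)^1·4.0000/(1)·0.1652^2·0.9863^2 = -0.106229
  k=2: (−1)^2·4.0000/(4)·0.1652^0·0.9863^4 = +0.946140
d^2_{0,0}(2.8096) = +0.000745 -0.106229 +0.946140 = +0.840657
D = (+1.000000+0.000000i)·(+0.840657)·(+1.000000+0.000000i) = +0.840657+0.000000i

Re=0.8407 Im=0.0000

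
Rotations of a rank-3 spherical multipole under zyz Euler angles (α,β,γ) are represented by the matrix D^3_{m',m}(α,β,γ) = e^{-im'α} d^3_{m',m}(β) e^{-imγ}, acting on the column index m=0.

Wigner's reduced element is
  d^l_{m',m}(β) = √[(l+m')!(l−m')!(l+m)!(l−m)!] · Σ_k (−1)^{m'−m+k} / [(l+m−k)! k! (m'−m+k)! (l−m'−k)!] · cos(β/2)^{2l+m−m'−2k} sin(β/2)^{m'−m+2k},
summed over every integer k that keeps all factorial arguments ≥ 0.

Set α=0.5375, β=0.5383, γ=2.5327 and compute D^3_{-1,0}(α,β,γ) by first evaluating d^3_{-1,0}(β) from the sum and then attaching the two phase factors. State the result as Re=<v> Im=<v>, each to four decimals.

D^3_{-1,0}(0.5375,0.5383,2.5327) = e^{-i·-1·0.5375}·d^3_{-1,0}(0.5383)·e^{-i·0·2.5327}. Compute d first:
Half-angle: c=0.963997, s=0.265912. N=√(2·24·6·6)=41.569219
Admissible k: 1..3 (factorial args all ≥0)
  k=1: (−1)^0·41.5692/(12)·0.9640^5·0.2659^1 = +0.766845
  k=2: (−1)^1·41.5692/(4)·0.9640^3·0.2659^3 = -0.175047
  k=3: (−1)^2·41.5692/(12)·0.9640^1·0.2659^5 = +0.004440
d^3_{-1,0}(0.5383) = +0.766845 -0.175047 +0.004440 = +0.596238
D = (+0.858991+0.511990i)·(+0.596238)·(+1.000000+0.000000i) = +0.512164+0.305268i

Re=0.5122 Im=0.3053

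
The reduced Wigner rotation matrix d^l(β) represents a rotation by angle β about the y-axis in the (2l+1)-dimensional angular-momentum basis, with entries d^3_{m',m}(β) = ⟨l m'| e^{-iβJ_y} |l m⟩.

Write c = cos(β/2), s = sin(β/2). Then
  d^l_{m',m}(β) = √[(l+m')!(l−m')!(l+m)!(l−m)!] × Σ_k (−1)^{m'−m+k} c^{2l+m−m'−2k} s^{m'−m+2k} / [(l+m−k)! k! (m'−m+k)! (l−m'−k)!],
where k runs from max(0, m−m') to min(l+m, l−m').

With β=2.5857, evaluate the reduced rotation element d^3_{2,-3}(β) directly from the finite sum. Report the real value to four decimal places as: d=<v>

d=-0.5526

d^3_{2,-3}(β=2.5857) via Wigner's sum:
Half-angle: c=0.274381, s=0.961621. N=√(120·1·1·720)=293.938769
Admissible k: 0..0 (factorial args all ≥0)
  k=0: (−1)^5·293.9388/(120)·0.2744^1·0.9616^5 = -0.552650
d^3_{2,-3}(2.5857) = -0.552650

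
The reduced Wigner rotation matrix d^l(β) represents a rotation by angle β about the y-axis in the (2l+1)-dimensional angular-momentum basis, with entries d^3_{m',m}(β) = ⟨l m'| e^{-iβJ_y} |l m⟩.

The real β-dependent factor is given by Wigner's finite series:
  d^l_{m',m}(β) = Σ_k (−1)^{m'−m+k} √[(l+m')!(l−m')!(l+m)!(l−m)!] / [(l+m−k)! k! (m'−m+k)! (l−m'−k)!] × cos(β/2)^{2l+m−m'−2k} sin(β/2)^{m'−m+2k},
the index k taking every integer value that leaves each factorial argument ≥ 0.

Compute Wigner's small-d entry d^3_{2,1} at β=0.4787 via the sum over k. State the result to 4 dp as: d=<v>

d=-0.5715

d^3_{2,1}(β=0.4787) via Wigner's sum:
With c≡cos(β/2)=0.971492 and s≡sin(β/2)=0.237071, N=[120·1·24·2]^{1/2}=75.894664
Admissible k: 0..1 (factorial args all ≥0)
  k=0: (−1)^1·75.8947/(24)·0.9715^5·0.2371^1 = -0.648747
  k=1: (−1)^2·75.8947/(12)·0.9715^3·0.2371^3 = +0.077265
d^3_{2,1}(0.4787) = -0.648747 +0.077265 = -0.571482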